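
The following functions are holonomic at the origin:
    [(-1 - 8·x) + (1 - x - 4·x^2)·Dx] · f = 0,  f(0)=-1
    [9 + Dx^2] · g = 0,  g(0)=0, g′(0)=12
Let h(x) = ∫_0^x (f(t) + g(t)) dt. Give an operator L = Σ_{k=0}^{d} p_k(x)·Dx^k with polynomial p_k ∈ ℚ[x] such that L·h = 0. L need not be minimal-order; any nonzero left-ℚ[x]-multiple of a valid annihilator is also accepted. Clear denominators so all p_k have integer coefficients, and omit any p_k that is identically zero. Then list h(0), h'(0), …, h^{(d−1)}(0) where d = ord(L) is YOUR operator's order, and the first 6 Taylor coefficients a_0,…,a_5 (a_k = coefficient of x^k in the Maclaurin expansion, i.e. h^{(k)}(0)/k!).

L = (567 + 4806·x + 3321·x^2 + 9936·x^3 + 6480·x^4 + 10368·x^5)·Dx + (-171 + 117·x + 441·x^2 - 135·x^3 + 540·x^4 + 3888·x^5 + 5184·x^6)·Dx^2 + (63 + 534·x + 369·x^2 + 1104·x^3 + 720·x^4 + 1152·x^5)·Dx^3 + (-19 + 13·x + 49·x^2 - 15·x^3 + 60·x^4 + 432·x^5 + 576·x^6)·Dx^4  (order 4).
h: a_k = 0, -1, 11/2, -5/3, -27/4, -29/5, …
ICs: h(0) = 0, h′(0) = -1, h′′(0) = 11, h′′′(0) = -10.

f: a_k = -1, -1, -5, -9, -29, -65, …
g: a_k = 0, 12, 0, -18, 0, 81/10, …
f+g: L₀ = lclm(L_f,L_g), ord ≤ 1+2.
Integrate: L := L₀·Dx.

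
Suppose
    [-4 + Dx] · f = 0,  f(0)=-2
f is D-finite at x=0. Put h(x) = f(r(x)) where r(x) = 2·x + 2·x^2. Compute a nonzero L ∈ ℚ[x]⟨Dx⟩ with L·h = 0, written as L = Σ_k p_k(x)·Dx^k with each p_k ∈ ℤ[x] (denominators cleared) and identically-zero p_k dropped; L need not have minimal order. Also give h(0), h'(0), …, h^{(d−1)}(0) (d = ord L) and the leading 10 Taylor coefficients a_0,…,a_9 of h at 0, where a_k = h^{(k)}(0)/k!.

L = (-8 - 16·x) + Dx  (order 1).
h: a_k = -2, -16, -80, -896/3, -2752/3, -36352/15, -255488/45, -757760/63, -7365632/315, -119545856/2835, …
ICs: h(0) = -2.

f: a_k = -2, -8, -16, -64/3, -64/3, -256/15, -512/45, -2048/315, -1024/315, -4096/2835, …
f∘r: x↦r, Dx↦Dx/r' in L_f ⇒ L₀.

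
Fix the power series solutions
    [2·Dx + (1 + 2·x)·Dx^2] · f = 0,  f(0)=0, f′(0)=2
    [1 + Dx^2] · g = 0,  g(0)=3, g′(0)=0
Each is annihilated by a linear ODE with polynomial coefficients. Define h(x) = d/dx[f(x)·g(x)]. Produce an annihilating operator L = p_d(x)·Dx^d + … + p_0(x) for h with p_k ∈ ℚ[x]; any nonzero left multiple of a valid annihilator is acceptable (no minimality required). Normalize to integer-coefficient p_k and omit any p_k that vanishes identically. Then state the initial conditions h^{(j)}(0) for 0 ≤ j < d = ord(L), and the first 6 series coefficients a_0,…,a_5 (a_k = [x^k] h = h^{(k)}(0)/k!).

L = (-52 - 31·x - 87·x^2 - 96·x^3 - 8·x^4 + 48·x^5 + 16·x^6) + (-33 - 98·x - 80·x^2 + 80·x^4 + 32·x^5)·Dx + (-55 - 46·x - 110·x^2 - 96·x^3 + 32·x^4 + 96·x^5 + 32·x^6)·Dx^2 + (-33 - 98·x - 80·x^2 + 80·x^4 + 32·x^5)·Dx^3 + (-3 - 15·x - 23·x^2 + 40·x^4 + 48·x^5 + 16·x^6)·Dx^4  (order 4).
h: a_k = 6, -12, 15, -36, 309/4, -315/2, …
ICs: h(0) = 6, h′(0) = -12, h′′(0) = 30, h′′′(0) = -216.

f: a_k = 0, 2, -2, 8/3, -4, 32/5, …
g: a_k = 3, 0, -3/2, 0, 1/8, 0, …
Product ⇒ symmetric product L₀, ord ≤ 4.
Differentiate: ansatz ord ≤ ord L₀ ⇒ L.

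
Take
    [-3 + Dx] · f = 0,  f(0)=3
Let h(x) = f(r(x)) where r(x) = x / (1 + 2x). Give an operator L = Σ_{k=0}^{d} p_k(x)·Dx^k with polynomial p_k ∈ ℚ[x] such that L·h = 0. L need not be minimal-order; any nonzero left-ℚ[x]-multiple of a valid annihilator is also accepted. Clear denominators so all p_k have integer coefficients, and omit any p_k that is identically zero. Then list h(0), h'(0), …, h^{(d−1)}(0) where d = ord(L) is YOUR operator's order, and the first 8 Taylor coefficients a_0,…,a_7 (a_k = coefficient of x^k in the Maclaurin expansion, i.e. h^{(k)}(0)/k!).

f: a_k = 3, 9, 27/2, 27/2, 81/8, 243/40, 243/80, 729/560, …
Substitute x→r, Dx→(1/r')Dx; clear ⇒ L₀.
L = -3 + (1 + 4·x + 4·x^2)·Dx  (order 1).
h: a_k = 3, 9, -9/2, -9/2, 153/8, -1557/40, 4743/80, -37323/560, …
ICs: h(0) = 3.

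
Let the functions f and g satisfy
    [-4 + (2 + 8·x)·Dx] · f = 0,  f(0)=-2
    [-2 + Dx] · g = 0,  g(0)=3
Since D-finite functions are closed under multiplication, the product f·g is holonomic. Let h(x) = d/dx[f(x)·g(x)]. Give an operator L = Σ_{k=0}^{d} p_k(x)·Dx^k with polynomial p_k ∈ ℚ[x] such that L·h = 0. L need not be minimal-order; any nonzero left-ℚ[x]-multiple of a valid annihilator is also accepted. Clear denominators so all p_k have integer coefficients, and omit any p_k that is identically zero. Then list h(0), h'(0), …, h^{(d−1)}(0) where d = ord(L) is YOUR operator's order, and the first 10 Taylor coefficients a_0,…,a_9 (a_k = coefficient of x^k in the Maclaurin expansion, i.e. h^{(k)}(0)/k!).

f: a_k = -2, -4, 4, -8, 20, -56, 168, -528, 1716, -5720, …
g: a_k = 3, 6, 6, 4, 2, 4/5, 4/15, 8/105, 2/105, 4/945, …
f·g: L₀ = L_f ⊗_s L_g, ord ≤ 1·1.
h=h₀': d/dx-closure on L₀ ⇒ L.
L = (2 + 16·x + 16·x^2) + (-1 - 6·x - 8·x^2)·Dx  (order 1).
h: a_k = -24, -48, -96, 64, -448, 7808/5, -88832/15, 2350592/105, -8937728/105, 307162624/945, …
ICs: h(0) = -24.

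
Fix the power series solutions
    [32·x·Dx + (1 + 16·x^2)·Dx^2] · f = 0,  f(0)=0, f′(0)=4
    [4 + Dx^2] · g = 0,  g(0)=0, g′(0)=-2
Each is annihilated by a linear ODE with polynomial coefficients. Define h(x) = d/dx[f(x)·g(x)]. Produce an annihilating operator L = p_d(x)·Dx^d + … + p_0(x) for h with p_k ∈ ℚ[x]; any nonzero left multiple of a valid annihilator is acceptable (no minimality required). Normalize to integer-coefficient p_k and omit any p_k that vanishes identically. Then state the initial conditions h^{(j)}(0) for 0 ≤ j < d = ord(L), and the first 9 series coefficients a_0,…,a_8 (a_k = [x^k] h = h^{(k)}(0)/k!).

L = (62288 + 2213376·x^2 + 73428992·x^4 + 58982400·x^6 + 3145728·x^8 - 167772160·x^10 + 268435456·x^12) + (35072·x + 2871296·x^3 + 39976960·x^5 + 52428800·x^7 + 83886080·x^9 + 268435456·x^11)·Dx + (15912 + 579328·x^2 + 18954240·x^4 + 19529728·x^6 + 9961472·x^8 - 16777216·x^10 + 134217728·x^12)·Dx^2 + (8768·x + 717824·x^3 + 9994240·x^5 + 13107200·x^7 + 20971520·x^9 + 67108864·x^11)·Dx^3 + (85 + 6496·x^2 + 149248·x^4 + 1196032·x^6 + 2293760·x^8 + 6291456·x^10 + 16777216·x^12)·Dx^4  (order 4).
h: a_k = 0, -16, 0, 192, 0, -7904/3, 0, 39680, 0, …
ICs: h(0) = 0, h′(0) = -16, h′′(0) = 0, h′′′(0) = 1152.

f: a_k = 0, 4, 0, -64/3, 0, 1024/5, 0, -16384/7, 0, …
g: a_k = 0, -2, 0, 4/3, 0, -4/15, 0, 8/315, 0, …
Sym-product of L_f,L_g gives L₀ (≤ ord 4).
Derive L from L₀ (diff closure).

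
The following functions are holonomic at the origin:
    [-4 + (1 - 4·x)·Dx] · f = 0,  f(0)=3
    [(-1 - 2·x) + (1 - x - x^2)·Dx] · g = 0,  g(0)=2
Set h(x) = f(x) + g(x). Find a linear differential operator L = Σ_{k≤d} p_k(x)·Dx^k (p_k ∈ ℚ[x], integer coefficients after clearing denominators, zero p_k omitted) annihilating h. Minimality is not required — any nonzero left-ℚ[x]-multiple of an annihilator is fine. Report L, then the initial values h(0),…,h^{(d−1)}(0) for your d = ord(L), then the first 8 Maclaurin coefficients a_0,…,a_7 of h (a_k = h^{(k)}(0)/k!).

f: a_k = 3, 12, 48, 192, 768, 3072, 12288, 49152, …
g: a_k = 2, 2, 4, 6, 10, 16, 26, 42, …
L₀ := lclm(L_f,L_g); ord L₀ ≤ 1+1.
L = (-16 - 72·x + 24·x^2 - 32·x^3) + (28 - 38·x - 54·x^2 + 16·x^3 - 64·x^4)·Dx + (-3 + 17·x - 23·x^2 + 14·x^3 - 4·x^4 - 16·x^5)·Dx^2  (order 2).
h: a_k = 5, 14, 52, 198, 778, 3088, 12314, 49194, …
ICs: h(0) = 5, h′(0) = 14.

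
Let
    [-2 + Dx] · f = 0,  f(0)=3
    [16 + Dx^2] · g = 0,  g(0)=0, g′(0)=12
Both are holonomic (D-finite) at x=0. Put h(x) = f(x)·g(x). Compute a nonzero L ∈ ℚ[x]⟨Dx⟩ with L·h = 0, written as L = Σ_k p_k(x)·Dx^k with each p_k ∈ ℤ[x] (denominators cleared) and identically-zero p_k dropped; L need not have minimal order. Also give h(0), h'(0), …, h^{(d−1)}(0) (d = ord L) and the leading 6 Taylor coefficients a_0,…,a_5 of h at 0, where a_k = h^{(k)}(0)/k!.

f: a_k = 3, 6, 6, 4, 2, 4/5, …
g: a_k = 0, 12, 0, -32, 0, 128/5, …
f·g: L₀ = L_f ⊗_s L_g, ord ≤ 1·2.
L = 20 - 4·Dx + Dx^2  (order 2).
h: a_k = 0, 36, 72, -24, -144, -456/5, …
ICs: h(0) = 0, h′(0) = 36.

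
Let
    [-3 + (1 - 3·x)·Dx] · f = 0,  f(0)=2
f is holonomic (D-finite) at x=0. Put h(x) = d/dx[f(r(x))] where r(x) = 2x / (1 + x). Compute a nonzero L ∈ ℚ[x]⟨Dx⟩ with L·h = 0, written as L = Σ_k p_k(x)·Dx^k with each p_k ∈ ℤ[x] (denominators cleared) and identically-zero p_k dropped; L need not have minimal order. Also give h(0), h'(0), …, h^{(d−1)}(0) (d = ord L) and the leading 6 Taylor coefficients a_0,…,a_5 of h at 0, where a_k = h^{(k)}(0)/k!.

f: a_k = 2, 6, 18, 54, 162, 486, …
f∘r: x↦r, Dx↦Dx/r' in L_f ⇒ L₀.
Derive L from L₀ (diff closure).
L = 10 + (-1 + 5·x)·Dx  (order 1).
h: a_k = 12, 120, 900, 6000, 37500, 225000, …
ICs: h(0) = 12.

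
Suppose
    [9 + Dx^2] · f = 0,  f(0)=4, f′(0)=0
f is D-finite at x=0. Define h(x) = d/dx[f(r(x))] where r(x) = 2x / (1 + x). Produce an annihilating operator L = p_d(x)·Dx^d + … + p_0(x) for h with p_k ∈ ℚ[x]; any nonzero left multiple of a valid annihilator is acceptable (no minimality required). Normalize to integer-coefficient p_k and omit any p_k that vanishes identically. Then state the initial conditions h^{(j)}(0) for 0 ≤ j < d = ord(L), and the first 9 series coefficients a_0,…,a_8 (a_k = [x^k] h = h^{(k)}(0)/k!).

L = (42 + 12·x + 6·x^2) + (6 + 18·x + 18·x^2 + 6·x^3)·Dx + (1 + 4·x + 6·x^2 + 4·x^3 + x^4)·Dx^2  (order 2).
h: a_k = 0, -144, 432, 0, -2880, 46224/5, -81648/5, 99648/7, 523584/35, …
ICs: h(0) = 0, h′(0) = -144.

f: a_k = 4, 0, -18, 0, 27/2, 0, -81/20, 0, 729/1120, …
Substitute x→r, Dx→(1/r')Dx; clear ⇒ L₀.
Derive L from L₀ (diff closure).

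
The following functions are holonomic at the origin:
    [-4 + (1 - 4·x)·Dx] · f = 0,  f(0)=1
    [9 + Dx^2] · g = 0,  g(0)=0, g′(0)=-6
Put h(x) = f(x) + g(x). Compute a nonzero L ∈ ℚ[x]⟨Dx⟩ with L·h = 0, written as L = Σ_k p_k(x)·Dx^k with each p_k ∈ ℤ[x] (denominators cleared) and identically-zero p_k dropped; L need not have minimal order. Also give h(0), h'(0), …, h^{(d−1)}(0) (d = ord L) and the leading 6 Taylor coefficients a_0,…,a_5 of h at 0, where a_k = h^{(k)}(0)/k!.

L = (3780 - 2592·x + 5184·x^2) + (-369 + 2124·x - 3888·x^2 + 5184·x^3)·Dx + (420 - 288·x + 576·x^2)·Dx^2 + (-41 + 236·x - 432·x^2 + 576·x^3)·Dx^3  (order 3).
h: a_k = 1, -2, 16, 73, 256, 20399/20, …
ICs: h(0) = 1, h′(0) = -2, h′′(0) = 32.

f: a_k = 1, 4, 16, 64, 256, 1024, …
g: a_k = 0, -6, 0, 9, 0, -81/20, …
Weyl lclm of L_f,L_g ⇒ L₀ (ord ≤ 3).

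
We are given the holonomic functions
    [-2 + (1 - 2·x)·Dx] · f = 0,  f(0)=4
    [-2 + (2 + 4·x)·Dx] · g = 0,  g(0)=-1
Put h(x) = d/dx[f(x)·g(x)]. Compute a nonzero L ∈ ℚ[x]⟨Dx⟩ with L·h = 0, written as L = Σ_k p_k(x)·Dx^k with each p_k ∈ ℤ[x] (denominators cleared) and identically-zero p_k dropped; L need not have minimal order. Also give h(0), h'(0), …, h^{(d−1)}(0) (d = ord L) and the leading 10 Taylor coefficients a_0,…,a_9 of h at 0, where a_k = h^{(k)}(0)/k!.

L = (11 + 36·x + 12·x^2) + (-3 - 2·x + 12·x^2 + 8·x^3)·Dx  (order 1).
h: a_k = -12, -44, -138, -358, -1825/2, -4317/2, -20377/4, -46147/4, -837081/32, -1848025/32, …
ICs: h(0) = -12.

f: a_k = 4, 8, 16, 32, 64, 128, 256, 512, 1024, 2048, …
g: a_k = -1, -1, 1/2, -1/2, 5/8, -7/8, 21/16, -33/16, 429/128, -715/128, …
Sym-product of L_f,L_g gives L₀ (≤ ord 1).
h₀' ⇒ L via d/dx closure of L₀.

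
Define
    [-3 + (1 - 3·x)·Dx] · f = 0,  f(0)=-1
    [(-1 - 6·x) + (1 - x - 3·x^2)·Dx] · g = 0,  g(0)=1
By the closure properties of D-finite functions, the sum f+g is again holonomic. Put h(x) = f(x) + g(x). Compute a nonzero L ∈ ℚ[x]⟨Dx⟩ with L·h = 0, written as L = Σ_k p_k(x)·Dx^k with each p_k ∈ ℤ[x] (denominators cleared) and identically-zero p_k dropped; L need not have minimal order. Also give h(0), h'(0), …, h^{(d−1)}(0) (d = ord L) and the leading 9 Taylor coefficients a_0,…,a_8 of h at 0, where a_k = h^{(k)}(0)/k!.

L = (6 - 108·x + 162·x^2 - 162·x^3) + (10 - 6·x - 108·x^2 + 270·x^3 - 324·x^4)·Dx + (-2 + 14·x - 33·x^2 + 18·x^3 + 54·x^4 - 81·x^5)·Dx^2  (order 2).
h: a_k = 0, -2, -5, -20, -62, -203, -632, -1970, -6053, …
ICs: h(0) = 0, h′(0) = -2.

f: a_k = -1, -3, -9, -27, -81, -243, -729, -2187, -6561, …
g: a_k = 1, 1, 4, 7, 19, 40, 97, 217, 508, …
Weyl lclm of L_f,L_g ⇒ L₀ (ord ≤ 2).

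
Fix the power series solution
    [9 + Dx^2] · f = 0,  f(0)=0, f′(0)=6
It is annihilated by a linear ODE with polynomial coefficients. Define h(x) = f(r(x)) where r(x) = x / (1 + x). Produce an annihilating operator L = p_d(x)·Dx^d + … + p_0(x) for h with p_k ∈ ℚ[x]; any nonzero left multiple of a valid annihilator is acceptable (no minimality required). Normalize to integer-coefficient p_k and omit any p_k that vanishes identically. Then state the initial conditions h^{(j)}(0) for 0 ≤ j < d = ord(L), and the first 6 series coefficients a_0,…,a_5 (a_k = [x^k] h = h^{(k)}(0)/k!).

L = 9 + (2 + 6·x + 6·x^2 + 2·x^3)·Dx + (1 + 4·x + 6·x^2 + 4·x^3 + x^4)·Dx^2  (order 2).
h: a_k = 0, 6, -6, -3, 21, -879/20, …
ICs: h(0) = 0, h′(0) = 6.

f: a_k = 0, 6, 0, -9, 0, 81/20, …
f∘r: x↦r, Dx↦Dx/r' in L_f ⇒ L₀.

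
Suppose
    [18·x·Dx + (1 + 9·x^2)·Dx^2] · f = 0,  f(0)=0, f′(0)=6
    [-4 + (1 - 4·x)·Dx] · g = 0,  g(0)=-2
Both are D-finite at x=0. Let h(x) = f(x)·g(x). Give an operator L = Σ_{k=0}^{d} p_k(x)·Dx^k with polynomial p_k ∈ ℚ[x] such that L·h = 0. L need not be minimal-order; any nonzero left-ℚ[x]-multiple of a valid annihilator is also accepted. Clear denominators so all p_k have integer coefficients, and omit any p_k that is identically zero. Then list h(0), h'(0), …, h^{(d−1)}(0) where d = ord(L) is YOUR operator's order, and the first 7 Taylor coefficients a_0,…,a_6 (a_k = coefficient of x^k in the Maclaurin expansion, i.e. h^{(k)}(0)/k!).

L = 72·x + (8 - 18·x + 144·x^2)·Dx + (-1 + 4·x - 9·x^2 + 36·x^3)·Dx^2  (order 2).
h: a_k = 0, -12, -48, -156, -624, -13452/5, -53808/5, …
ICs: h(0) = 0, h′(0) = -12.

f: a_k = 0, 6, 0, -18, 0, 486/5, 0, …
g: a_k = -2, -8, -32, -128, -512, -2048, -8192, …
h₀=f·g: eliminate ⇒ L₀, order ≤ 2·1.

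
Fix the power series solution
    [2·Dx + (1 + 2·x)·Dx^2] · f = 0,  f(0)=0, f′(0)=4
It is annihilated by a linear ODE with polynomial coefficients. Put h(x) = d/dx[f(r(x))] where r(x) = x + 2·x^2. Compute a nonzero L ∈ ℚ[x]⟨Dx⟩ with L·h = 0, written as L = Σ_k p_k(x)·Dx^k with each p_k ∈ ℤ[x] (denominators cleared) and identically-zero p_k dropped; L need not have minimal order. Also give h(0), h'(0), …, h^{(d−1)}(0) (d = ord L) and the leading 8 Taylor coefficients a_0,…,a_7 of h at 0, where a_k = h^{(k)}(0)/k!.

L = (-2 + 8·x + 16·x^2) + (1 + 6·x + 12·x^2 + 16·x^3)·Dx  (order 1).
h: a_k = 4, 8, -32, 32, 64, -256, 256, 512, …
ICs: h(0) = 4.

f: a_k = 0, 4, -4, 16/3, -8, 64/5, -64/3, 256/7, …
L₀ from L_f via x↦r, Dx↦r'^{-1}Dx.
h₀' ⇒ L via d/dx closure of L₀.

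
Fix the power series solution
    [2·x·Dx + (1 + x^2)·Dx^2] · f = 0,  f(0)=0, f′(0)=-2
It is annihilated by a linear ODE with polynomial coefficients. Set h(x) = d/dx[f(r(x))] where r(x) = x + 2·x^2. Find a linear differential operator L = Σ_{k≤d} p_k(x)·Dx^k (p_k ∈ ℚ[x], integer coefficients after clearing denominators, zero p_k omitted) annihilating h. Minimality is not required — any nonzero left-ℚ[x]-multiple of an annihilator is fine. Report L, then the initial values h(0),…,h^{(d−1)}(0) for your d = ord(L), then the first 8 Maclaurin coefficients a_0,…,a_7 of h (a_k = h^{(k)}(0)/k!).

f: a_k = 0, -2, 0, 2/3, 0, -2/5, 0, 2/7, …
Change of var in L_f (x↦r) gives L₀.
Differentiate: ansatz ord ≤ ord L₀ ⇒ L.
L = (-4 + 2·x + 16·x^2 + 48·x^3 + 48·x^4) + (1 + 4·x + x^2 + 8·x^3 + 20·x^4 + 16·x^5)·Dx  (order 1).
h: a_k = -2, -8, 2, 16, 38, 8, -110, -224, …
ICs: h(0) = -2.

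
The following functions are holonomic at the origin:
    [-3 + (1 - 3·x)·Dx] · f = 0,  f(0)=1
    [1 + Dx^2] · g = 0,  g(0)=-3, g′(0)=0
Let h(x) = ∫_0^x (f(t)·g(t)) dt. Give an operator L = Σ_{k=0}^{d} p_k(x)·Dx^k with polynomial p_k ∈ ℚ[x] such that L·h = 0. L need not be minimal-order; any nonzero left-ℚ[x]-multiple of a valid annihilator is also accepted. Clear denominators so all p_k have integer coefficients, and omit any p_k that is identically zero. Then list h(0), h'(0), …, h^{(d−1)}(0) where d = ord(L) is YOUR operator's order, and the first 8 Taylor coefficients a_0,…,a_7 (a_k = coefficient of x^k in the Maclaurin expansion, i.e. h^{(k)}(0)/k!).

L = (-1 + 3·x)·Dx + 6·Dx^2 + (-1 + 3·x)·Dx^3  (order 3).
h: a_k = 0, -3, -9/2, -17/2, -153/8, -1837/40, -1837/16, -495989/1680, …
ICs: h(0) = 0, h′(0) = -3, h′′(0) = -9.

f: a_k = 1, 3, 9, 27, 81, 243, 729, 2187, …
g: a_k = -3, 0, 3/2, 0, -1/8, 0, 1/240, 0, …
Product ⇒ symmetric product L₀, ord ≤ 2.
h=∫₀ˣh₀: take L = L₀·Dx.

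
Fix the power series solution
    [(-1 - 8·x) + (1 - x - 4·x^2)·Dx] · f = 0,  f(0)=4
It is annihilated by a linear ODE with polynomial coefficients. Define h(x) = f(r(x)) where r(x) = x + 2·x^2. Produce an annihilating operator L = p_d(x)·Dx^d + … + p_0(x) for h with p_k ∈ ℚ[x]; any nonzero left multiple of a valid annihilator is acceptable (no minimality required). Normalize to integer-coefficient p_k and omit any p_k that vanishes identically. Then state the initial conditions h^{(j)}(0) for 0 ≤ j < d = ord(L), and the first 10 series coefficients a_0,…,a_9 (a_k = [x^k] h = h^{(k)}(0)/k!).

L = (1 + 12·x + 48·x^2 + 64·x^3) + (-1 + x + 6·x^2 + 16·x^3 + 16·x^4)·Dx  (order 1).
h: a_k = 4, 4, 28, 116, 412, 1620, 6396, 24564, 95452, 371092, …
ICs: h(0) = 4.

f: a_k = 4, 4, 20, 36, 116, 260, 724, 1764, 4660, 11716, …
Substitute x→r, Dx→(1/r')Dx; clear ⇒ L₀.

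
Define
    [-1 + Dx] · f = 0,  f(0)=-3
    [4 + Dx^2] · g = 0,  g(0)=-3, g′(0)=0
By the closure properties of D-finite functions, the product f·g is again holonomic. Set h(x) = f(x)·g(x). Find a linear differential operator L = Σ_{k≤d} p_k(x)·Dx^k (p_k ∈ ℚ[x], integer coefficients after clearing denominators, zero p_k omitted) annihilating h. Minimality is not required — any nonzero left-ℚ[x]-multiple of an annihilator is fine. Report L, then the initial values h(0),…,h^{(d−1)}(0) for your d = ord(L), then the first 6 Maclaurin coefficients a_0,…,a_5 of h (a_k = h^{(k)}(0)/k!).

f: a_k = -3, -3, -3/2, -1/2, -1/8, -1/40, …
g: a_k = -3, 0, 6, 0, -2, 0, …
L₀ := L_f ⊗_s L_g (sym. prod.), ord ≤ 2.
L = 5 - 2·Dx + Dx^2  (order 2).
h: a_k = 9, 9, -27/2, -33/2, -21/8, 123/40, …
ICs: h(0) = 9, h′(0) = 9.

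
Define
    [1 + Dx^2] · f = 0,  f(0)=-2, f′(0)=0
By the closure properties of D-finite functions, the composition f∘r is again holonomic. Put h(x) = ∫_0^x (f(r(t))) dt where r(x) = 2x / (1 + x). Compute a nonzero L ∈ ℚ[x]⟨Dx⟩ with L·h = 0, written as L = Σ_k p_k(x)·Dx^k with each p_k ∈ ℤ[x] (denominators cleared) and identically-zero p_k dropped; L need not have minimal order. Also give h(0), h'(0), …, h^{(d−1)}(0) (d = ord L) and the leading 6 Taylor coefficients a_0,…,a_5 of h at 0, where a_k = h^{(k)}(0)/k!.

L = 4·Dx + (2 + 6·x + 6·x^2 + 2·x^3)·Dx^2 + (1 + 4·x + 6·x^2 + 4·x^3 + x^4)·Dx^3  (order 3).
h: a_k = 0, -2, 0, 4/3, -2, 32/15, …
ICs: h(0) = 0, h′(0) = -2, h′′(0) = 0.

f: a_k = -2, 0, 1, 0, -1/12, 0, …
Substitute x→r, Dx→(1/r')Dx; clear ⇒ L₀.
∫: right-multiply L₀ by Dx.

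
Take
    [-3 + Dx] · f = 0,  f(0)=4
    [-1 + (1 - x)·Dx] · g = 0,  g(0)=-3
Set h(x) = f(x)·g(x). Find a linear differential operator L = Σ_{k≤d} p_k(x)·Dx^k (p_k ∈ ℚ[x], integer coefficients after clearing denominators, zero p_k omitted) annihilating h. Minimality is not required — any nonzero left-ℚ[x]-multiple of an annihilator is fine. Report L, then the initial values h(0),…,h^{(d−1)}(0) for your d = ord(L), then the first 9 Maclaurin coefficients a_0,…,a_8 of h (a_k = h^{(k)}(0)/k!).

f: a_k = 4, 12, 18, 18, 27/2, 81/10, 81/20, 243/140, 729/1120, …
g: a_k = -3, -3, -3, -3, -3, -3, -3, -3, -3, …
f·g: L₀ = L_f ⊗_s L_g, ord ≤ 1·1.
L = (4 - 3·x) + (-1 + x)·Dx  (order 1).
h: a_k = -12, -48, -102, -156, -393/2, -1104/5, -4659/20, -16671/70, -268923/1120, …
ICs: h(0) = -12.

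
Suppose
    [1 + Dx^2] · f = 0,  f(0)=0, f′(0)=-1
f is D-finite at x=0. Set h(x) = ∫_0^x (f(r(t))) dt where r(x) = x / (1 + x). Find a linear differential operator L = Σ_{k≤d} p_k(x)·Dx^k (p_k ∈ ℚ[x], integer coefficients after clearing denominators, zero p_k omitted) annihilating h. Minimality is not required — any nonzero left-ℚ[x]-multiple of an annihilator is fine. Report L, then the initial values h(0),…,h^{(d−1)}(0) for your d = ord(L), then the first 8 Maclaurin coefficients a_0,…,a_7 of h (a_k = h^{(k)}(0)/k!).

L = Dx + (2 + 6·x + 6·x^2 + 2·x^3)·Dx^2 + (1 + 4·x + 6·x^2 + 4·x^3 + x^4)·Dx^3  (order 3).
h: a_k = 0, 0, -1/2, 1/3, -5/24, 1/10, -1/720, -5/56, …
ICs: h(0) = 0, h′(0) = 0, h′′(0) = -1.

f: a_k = 0, -1, 0, 1/6, 0, -1/120, 0, 1/5040, …
Substitute x→r, Dx→(1/r')Dx; clear ⇒ L₀.
h=∫₀ˣh₀: take L = L₀·Dx.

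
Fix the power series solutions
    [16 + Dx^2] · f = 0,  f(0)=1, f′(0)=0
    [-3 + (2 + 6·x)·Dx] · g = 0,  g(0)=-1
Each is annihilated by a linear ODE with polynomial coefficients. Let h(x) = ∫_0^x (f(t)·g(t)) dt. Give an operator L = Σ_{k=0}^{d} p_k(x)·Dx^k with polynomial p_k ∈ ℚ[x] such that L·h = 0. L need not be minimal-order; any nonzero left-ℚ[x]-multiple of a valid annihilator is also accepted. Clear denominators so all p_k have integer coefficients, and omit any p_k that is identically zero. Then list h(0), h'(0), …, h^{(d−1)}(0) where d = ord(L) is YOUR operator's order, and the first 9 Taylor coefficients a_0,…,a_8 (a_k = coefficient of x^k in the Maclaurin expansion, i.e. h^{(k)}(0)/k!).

L = (91 + 384·x + 576·x^2)·Dx + (-12 - 36·x)·Dx^2 + (4 + 24·x + 36·x^2)·Dx^3  (order 3).
h: a_k = 0, -1, -3/4, 73/24, 165/64, -6337/1920, -2341/1536, 337609/322560, 259579/245760, …
ICs: h(0) = 0, h′(0) = -1, h′′(0) = -3/2.

f: a_k = 1, 0, -8, 0, 32/3, 0, -256/45, 0, 512/315, …
g: a_k = -1, -3/2, 9/8, -27/16, 405/128, -1701/256, 15309/1024, -72171/2048, 2814669/32768, …
Sym-product of L_f,L_g gives L₀ (≤ ord 2).
Integrate: L := L₀·Dx.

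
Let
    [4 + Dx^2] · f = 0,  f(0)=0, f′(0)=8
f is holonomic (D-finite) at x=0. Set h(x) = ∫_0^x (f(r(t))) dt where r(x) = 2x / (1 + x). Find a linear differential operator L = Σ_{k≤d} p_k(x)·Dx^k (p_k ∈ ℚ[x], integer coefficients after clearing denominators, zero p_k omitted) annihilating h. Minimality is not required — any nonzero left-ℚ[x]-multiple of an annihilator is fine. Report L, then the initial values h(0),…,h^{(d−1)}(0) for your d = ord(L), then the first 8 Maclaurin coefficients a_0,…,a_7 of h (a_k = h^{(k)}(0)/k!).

L = 16·Dx + (2 + 6·x + 6·x^2 + 2·x^3)·Dx^2 + (1 + 4·x + 6·x^2 + 4·x^3 + x^4)·Dx^3  (order 3).
h: a_k = 0, 0, 8, -16/3, -20/3, 112/5, -1544/45, 240/7, …
ICs: h(0) = 0, h′(0) = 0, h′′(0) = 16.

f: a_k = 0, 8, 0, -16/3, 0, 16/15, 0, -32/315, …
Substitute x→r, Dx→(1/r')Dx; clear ⇒ L₀.
h=∫₀ˣh₀: take L = L₀·Dx.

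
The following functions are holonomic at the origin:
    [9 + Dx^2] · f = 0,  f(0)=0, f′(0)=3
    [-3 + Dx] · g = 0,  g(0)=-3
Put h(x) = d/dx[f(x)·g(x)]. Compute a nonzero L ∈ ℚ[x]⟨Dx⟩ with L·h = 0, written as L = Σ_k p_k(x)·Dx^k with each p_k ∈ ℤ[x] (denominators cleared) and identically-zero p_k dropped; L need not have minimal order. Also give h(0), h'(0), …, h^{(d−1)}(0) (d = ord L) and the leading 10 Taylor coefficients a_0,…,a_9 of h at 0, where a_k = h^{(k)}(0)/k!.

L = 18 - 6·Dx + Dx^2  (order 2).
h: a_k = -9, -54, -81, 0, 243/2, 729/5, 729/10, 0, -6561/280, -2187/140, …
ICs: h(0) = -9, h′(0) = -54.

f: a_k = 0, 3, 0, -9/2, 0, 81/40, 0, -243/560, 0, 243/4480, …
g: a_k = -3, -9, -27/2, -27/2, -81/8, -243/40, -243/80, -729/560, -2187/4480, -729/4480, …
Product ⇒ symmetric product L₀, ord ≤ 2.
Derive L from L₀ (diff closure).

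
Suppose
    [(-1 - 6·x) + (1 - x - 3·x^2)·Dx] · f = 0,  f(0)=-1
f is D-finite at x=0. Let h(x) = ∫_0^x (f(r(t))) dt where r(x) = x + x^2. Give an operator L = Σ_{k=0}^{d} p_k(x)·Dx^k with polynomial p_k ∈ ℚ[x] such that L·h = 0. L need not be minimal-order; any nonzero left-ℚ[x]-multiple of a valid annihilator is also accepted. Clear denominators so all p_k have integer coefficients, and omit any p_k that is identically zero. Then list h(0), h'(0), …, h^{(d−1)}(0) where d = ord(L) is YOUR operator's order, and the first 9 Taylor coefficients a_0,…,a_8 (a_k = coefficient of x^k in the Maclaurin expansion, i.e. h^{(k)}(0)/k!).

L = (1 + 8·x + 18·x^2 + 12·x^3)·Dx + (-1 + x + 4·x^2 + 6·x^3 + 3·x^4)·Dx^2  (order 2).
h: a_k = 0, -1, -1/2, -5/3, -15/4, -44/5, -137/6, -418/7, -1275/8, …
ICs: h(0) = 0, h′(0) = -1.

f: a_k = -1, -1, -4, -7, -19, -40, -97, -217, -508, …
h₀=f(r): pull back L_f along r ⇒ L₀.
h=∫h₀ ⇒ L = L₀·Dx.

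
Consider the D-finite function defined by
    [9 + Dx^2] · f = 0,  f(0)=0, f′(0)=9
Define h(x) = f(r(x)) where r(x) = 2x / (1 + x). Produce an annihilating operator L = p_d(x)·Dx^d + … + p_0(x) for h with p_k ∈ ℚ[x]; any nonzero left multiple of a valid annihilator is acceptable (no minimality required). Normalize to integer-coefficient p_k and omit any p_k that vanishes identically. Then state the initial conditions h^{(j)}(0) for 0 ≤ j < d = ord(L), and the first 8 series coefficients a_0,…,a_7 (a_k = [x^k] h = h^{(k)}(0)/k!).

f: a_k = 0, 9, 0, -27/2, 0, 243/40, 0, -729/560, …
Substitute x→r, Dx→(1/r')Dx; clear ⇒ L₀.
L = 36 + (2 + 6·x + 6·x^2 + 2·x^3)·Dx + (1 + 4·x + 6·x^2 + 4·x^3 + x^4)·Dx^2  (order 2).
h: a_k = 0, 18, -18, -90, 306, -2178/5, 90, 40158/35, …
ICs: h(0) = 0, h′(0) = 18.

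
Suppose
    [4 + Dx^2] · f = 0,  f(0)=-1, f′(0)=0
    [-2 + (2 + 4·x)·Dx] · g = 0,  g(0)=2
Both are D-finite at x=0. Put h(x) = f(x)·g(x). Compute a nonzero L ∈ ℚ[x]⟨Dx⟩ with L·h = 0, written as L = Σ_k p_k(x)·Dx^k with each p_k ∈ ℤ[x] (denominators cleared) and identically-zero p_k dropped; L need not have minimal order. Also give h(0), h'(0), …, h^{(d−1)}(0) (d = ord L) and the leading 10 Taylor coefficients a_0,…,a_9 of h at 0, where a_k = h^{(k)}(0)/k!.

f: a_k = -1, 0, 2, 0, -2/3, 0, 4/45, 0, -2/315, 0, …
g: a_k = 2, 2, -1, 1, -5/4, 7/4, -21/8, 33/8, -429/64, 715/64, …
L₀ := L_f ⊗_s L_g (sym. prod.), ord ≤ 2.
L = (7 + 16·x + 16·x^2) + (-2 - 4·x)·Dx + (1 + 4·x + 4·x^2)·Dx^2  (order 2).
h: a_k = -2, -2, 5, 3, -25/12, -13/12, 349/360, -401/360, 44047/20160, -26963/6720, …
ICs: h(0) = -2, h′(0) = -2.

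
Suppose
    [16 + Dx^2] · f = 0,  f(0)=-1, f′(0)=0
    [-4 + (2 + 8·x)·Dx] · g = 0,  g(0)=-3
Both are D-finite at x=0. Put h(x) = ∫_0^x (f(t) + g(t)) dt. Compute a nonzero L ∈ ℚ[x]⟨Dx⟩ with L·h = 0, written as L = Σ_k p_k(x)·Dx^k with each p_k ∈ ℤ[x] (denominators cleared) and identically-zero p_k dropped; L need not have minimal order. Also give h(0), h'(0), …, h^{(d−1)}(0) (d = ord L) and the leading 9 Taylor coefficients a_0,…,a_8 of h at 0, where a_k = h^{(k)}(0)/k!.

f: a_k = -1, 0, 8, 0, -32/3, 0, 256/45, 0, -512/315, …
g: a_k = -3, -6, 6, -12, 30, -84, 252, -792, 2574, …
L₀ := lclm(L_f,L_g); ord L₀ ≤ 2+1.
h=∫₀ˣh₀: take L = L₀·Dx.
L = (-224 - 1024·x - 2048·x^2)·Dx + (48 + 704·x + 3072·x^2 + 4096·x^3)·Dx^2 + (-14 - 64·x - 128·x^2)·Dx^3 + (3 + 44·x + 192·x^2 + 256·x^3)·Dx^4  (order 4).
h: a_k = 0, -4, -3, 14/3, -3, 58/15, -14, 11596/315, -99, …
ICs: h(0) = 0, h′(0) = -4, h′′(0) = -6, h′′′(0) = 28.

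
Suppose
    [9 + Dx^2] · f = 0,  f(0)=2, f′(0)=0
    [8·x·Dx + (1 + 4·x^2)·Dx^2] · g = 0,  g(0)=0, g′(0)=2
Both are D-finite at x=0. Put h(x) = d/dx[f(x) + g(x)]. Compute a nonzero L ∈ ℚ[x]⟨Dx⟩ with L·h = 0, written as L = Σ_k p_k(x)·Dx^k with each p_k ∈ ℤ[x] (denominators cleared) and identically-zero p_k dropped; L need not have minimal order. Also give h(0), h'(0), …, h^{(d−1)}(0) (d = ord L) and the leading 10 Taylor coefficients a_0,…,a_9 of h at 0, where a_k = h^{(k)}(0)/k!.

L = (-2808·x + 19008·x^3 + 10368·x^5) + (9 + 1548·x^2 + 7344·x^4 + 5184·x^6)·Dx + (-312·x + 2112·x^3 + 1152·x^5)·Dx^2 + (1 + 172·x^2 + 816·x^4 + 576·x^6)·Dx^3  (order 3).
h: a_k = 2, -18, -8, 27, 32, -243/20, -128, 729/280, 512, -729/2240, …
ICs: h(0) = 2, h′(0) = -18, h′′(0) = -16.

f: a_k = 2, 0, -9, 0, 27/4, 0, -81/40, 0, 729/2240, 0, …
g: a_k = 0, 2, 0, -8/3, 0, 32/5, 0, -128/7, 0, 512/9, …
f+g: L₀ = lclm(L_f,L_g), ord ≤ 2+2.
Differentiate: ansatz ord ≤ ord L₀ ⇒ L.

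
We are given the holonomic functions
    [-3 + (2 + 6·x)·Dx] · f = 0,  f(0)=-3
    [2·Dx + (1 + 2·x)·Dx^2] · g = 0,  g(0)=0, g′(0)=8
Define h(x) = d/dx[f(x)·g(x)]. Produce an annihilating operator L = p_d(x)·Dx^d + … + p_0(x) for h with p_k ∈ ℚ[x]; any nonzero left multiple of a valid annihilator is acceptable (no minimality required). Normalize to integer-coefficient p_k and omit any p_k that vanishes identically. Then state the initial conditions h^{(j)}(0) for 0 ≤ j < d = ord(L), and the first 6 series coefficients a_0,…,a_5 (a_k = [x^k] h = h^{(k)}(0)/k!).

L = (39 + 180·x + 108·x^2) + (116 + 756·x + 1512·x^2 + 864·x^3)·Dx + (20 + 184·x + 612·x^2 + 864·x^3 + 432·x^4)·Dx^2  (order 2).
h: a_k = -24, -24, 93, -270, 11811/16, -158691/80, …
ICs: h(0) = -24, h′(0) = -24.

f: a_k = -3, -9/2, 27/8, -81/16, 1215/128, -5103/256, …
g: a_k = 0, 8, -8, 32/3, -16, 128/5, …
Sym-product of L_f,L_g gives L₀ (≤ ord 2).
h₀' ⇒ L via d/dx closure of L₀.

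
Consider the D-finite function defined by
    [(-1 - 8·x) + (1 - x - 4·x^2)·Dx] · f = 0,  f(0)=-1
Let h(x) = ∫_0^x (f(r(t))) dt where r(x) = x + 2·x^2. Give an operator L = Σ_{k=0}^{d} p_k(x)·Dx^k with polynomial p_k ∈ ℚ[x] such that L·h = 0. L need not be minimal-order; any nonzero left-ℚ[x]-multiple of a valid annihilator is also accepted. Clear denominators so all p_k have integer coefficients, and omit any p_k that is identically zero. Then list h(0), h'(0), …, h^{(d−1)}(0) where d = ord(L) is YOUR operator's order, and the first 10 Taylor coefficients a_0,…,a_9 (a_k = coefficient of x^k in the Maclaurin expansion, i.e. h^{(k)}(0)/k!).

f: a_k = -1, -1, -5, -9, -29, -65, -181, -441, -1165, -2929, …
L₀ from L_f via x↦r, Dx↦r'^{-1}Dx.
h=∫₀ˣh₀: take L = L₀·Dx.
L = (1 + 12·x + 48·x^2 + 64·x^3)·Dx + (-1 + x + 6·x^2 + 16·x^3 + 16·x^4)·Dx^2  (order 2).
h: a_k = 0, -1, -1/2, -7/3, -29/4, -103/5, -135/2, -1599/7, -6141/8, -23863/9, …
ICs: h(0) = 0, h′(0) = -1.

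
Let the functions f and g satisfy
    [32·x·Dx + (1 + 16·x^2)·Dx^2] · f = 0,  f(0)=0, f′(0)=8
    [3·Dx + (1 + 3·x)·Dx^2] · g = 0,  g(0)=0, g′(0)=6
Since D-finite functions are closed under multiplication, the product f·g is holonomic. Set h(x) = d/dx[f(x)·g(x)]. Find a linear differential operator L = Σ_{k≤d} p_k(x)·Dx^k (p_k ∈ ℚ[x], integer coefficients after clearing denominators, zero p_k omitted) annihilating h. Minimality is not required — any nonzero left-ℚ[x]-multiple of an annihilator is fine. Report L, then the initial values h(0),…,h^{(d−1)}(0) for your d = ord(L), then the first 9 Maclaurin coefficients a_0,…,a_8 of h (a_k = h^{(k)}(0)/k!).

f: a_k = 0, 8, 0, -128/3, 0, 2048/5, 0, -32768/7, 0, …
g: a_k = 0, 6, -9, 18, -81/2, 486/5, -243, 4374/7, -6561/4, …
Product ⇒ symmetric product L₀, ord ≤ 4.
h=h₀': d/dx-closure on L₀ ⇒ L.
L = (15744 + 89280·x + 811008·x^2 + 5299200·x^3 + 13271040·x^4 + 17252352·x^5 + 21233664·x^7) + (4258 + 91200·x + 775488·x^2 + 4635648·x^3 + 18247680·x^4 + 41140224·x^5 + 46448640·x^6 + 21233664·x^7 + 74317824·x^8)·Dx + (492 + 12548·x + 131328·x^2 + 747968·x^3 + 3219456·x^4 + 10146816·x^5 + 21233664·x^6 + 24920064·x^7 + 21233664·x^8 + 42467328·x^9)·Dx^2 + (73 + 822·x + 6161·x^2 + 34944·x^3 + 151168·x^4 + 500736·x^5 + 1322496·x^6 + 2654208·x^7 + 3244032·x^8 + 3538944·x^9 + 5308416·x^10)·Dx^3  (order 3).
h: a_k = 0, 96, -216, -448, 300, 74016/5, -136584/5, -794496/5, 7178058/35, …
ICs: h(0) = 0, h′(0) = 96, h′′(0) = -432.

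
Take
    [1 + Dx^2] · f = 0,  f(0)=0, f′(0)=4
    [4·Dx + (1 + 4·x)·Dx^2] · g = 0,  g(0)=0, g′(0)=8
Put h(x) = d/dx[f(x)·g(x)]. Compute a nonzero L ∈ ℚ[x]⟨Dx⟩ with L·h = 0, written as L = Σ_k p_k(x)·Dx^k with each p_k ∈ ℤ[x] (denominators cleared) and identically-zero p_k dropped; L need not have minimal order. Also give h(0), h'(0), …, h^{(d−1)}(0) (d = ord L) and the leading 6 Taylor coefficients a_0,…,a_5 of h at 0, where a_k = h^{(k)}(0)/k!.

L = (-12355 - 1064·x - 6288·x^2 - 16128·x^3 - 13568·x^4 + 6144·x^5 + 4096·x^6) + (-3384 - 15968·x - 14080·x^2 - 15360·x^3 + 10240·x^4 + 8192·x^5)·Dx + (-12502 - 2384·x - 10016·x^2 - 19968·x^3 - 14848·x^4 + 12288·x^5 + 8192·x^6)·Dx^2 + (-3384 - 15968·x - 14080·x^2 - 15360·x^3 + 10240·x^4 + 8192·x^5)·Dx^3 + (-147 - 1320·x - 3728·x^2 - 3840·x^3 - 1280·x^4 + 6144·x^5 + 4096·x^6)·Dx^4  (order 4).
h: a_k = 0, 64, -192, 1984/3, -7520/3, 28984/3, …
ICs: h(0) = 0, h′(0) = 64, h′′(0) = -384, h′′′(0) = 3968.

f: a_k = 0, 4, 0, -2/3, 0, 1/30, …
g: a_k = 0, 8, -16, 128/3, -128, 2048/5, …
Product ⇒ symmetric product L₀, ord ≤ 4.
Derive L from L₀ (diff closure).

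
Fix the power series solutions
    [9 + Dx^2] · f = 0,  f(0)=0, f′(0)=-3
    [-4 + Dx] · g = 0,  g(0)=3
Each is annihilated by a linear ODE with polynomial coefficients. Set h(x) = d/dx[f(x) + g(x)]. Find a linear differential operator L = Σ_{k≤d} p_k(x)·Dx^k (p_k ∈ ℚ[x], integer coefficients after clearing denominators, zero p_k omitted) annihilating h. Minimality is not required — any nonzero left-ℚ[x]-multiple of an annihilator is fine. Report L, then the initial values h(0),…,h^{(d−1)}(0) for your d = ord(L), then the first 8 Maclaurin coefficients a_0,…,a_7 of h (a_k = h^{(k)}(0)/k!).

L = 36 - 9·Dx + 4·Dx^2 - Dx^3  (order 3).
h: a_k = 9, 48, 219/2, 128, 943/8, 512/5, 17113/240, 4096/105, …
ICs: h(0) = 9, h′(0) = 48, h′′(0) = 219.

f: a_k = 0, -3, 0, 9/2, 0, -81/40, 0, 243/560, …
g: a_k = 3, 12, 24, 32, 32, 128/5, 256/15, 1024/105, …
f+g: L₀ = lclm(L_f,L_g), ord ≤ 2+1.
h₀' ⇒ L via d/dx closure of L₀.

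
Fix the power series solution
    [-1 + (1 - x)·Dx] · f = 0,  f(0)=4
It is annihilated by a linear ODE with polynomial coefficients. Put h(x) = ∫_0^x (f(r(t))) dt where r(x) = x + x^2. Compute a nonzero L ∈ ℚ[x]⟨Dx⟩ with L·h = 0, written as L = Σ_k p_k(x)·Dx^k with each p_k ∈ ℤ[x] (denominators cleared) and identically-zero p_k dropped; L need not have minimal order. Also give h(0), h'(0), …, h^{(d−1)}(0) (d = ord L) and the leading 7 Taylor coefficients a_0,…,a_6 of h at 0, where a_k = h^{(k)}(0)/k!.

L = (1 + 2·x)·Dx + (-1 + x + x^2)·Dx^2  (order 2).
h: a_k = 0, 4, 2, 8/3, 3, 4, 16/3, …
ICs: h(0) = 0, h′(0) = 4.

f: a_k = 4, 4, 4, 4, 4, 4, 4, …
f∘r: x↦r, Dx↦Dx/r' in L_f ⇒ L₀.
h=∫₀ˣh₀: take L = L₀·Dx.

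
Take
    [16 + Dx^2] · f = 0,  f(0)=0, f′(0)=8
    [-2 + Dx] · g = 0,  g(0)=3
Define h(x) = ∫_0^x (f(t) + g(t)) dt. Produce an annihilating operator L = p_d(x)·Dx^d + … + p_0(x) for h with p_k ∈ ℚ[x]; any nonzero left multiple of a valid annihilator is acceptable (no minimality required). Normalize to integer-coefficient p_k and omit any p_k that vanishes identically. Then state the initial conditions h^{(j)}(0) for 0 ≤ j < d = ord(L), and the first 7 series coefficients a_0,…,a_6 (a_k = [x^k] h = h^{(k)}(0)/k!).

f: a_k = 0, 8, 0, -64/3, 0, 256/15, 0, …
g: a_k = 3, 6, 6, 4, 2, 4/5, 4/15, …
L₀ := lclm(L_f,L_g); ord L₀ ≤ 2+1.
Integrate: L := L₀·Dx.
L = -32·Dx + 16·Dx^2 - 2·Dx^3 + Dx^4  (order 4).
h: a_k = 0, 3, 7, 2, -13/3, 2/5, 134/45, …
ICs: h(0) = 0, h′(0) = 3, h′′(0) = 14, h′′′(0) = 12.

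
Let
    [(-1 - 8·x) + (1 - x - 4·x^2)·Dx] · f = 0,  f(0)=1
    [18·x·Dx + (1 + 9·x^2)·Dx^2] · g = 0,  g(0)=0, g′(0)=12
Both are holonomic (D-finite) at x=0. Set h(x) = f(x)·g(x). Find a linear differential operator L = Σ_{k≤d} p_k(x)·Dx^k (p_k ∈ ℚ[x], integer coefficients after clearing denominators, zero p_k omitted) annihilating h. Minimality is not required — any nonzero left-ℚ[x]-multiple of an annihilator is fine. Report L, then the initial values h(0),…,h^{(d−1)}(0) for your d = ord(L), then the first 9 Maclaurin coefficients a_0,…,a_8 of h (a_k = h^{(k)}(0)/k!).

L = (8 + 18·x + 216·x^2) + (2 - 2·x + 36·x^2 + 216·x^3)·Dx + (-1 + x - 5·x^2 + 9·x^3 + 36·x^4)·Dx^2  (order 2).
h: a_k = 0, 12, 12, 24, 72, 1812/5, 3252/5, 5952/7, 120816/35, …
ICs: h(0) = 0, h′(0) = 12.

f: a_k = 1, 1, 5, 9, 29, 65, 181, 441, 1165, …
g: a_k = 0, 12, 0, -36, 0, 972/5, 0, -8748/7, 0, …
Sym-product of L_f,L_g gives L₀ (≤ ord 2).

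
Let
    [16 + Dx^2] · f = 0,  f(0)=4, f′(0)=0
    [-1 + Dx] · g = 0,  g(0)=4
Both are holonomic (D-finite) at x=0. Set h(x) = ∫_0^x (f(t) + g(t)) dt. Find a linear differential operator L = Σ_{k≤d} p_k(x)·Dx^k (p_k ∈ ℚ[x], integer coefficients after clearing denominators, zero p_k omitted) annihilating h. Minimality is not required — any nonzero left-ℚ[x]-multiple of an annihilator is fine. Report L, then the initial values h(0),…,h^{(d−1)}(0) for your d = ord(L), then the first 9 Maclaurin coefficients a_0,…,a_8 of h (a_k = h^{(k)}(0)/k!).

L = -16·Dx + 16·Dx^2 - Dx^3 + Dx^4  (order 4).
h: a_k = 0, 8, 2, -10, 1/6, 257/30, 1/180, -13/4, 1/10080, …
ICs: h(0) = 0, h′(0) = 8, h′′(0) = 4, h′′′(0) = -60.

f: a_k = 4, 0, -32, 0, 128/3, 0, -1024/45, 0, 2048/315, …
g: a_k = 4, 4, 2, 2/3, 1/6, 1/30, 1/180, 1/1260, 1/10080, …
L₀ := lclm(L_f,L_g); ord L₀ ≤ 2+1.
Integrate: L := L₀·Dx.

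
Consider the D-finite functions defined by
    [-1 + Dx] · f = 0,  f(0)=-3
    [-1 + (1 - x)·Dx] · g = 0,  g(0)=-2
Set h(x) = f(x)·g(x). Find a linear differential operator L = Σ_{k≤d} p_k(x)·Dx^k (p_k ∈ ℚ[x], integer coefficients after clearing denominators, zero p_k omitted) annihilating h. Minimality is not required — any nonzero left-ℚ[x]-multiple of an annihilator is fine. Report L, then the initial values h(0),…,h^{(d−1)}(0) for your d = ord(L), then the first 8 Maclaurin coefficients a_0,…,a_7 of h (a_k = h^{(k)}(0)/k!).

f: a_k = -3, -3, -3/2, -1/2, -1/8, -1/40, -1/240, -1/1680, …
g: a_k = -2, -2, -2, -2, -2, -2, -2, -2, …
Product ⇒ symmetric product L₀, ord ≤ 1.
L = (2 - x) + (-1 + x)·Dx  (order 1).
h: a_k = 6, 12, 15, 16, 65/4, 163/10, 1957/120, 685/42, …
ICs: h(0) = 6.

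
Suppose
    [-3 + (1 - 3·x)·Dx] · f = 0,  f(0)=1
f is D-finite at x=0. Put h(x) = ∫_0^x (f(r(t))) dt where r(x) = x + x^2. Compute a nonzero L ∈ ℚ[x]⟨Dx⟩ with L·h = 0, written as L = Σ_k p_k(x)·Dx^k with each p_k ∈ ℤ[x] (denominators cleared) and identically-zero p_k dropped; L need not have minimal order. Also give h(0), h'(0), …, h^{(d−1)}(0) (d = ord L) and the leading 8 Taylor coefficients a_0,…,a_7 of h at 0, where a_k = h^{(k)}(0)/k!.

L = (3 + 6·x)·Dx + (-1 + 3·x + 3·x^2)·Dx^2  (order 2).
h: a_k = 0, 1, 3/2, 4, 45/4, 171/5, 108, 351, …
ICs: h(0) = 0, h′(0) = 1.

f: a_k = 1, 3, 9, 27, 81, 243, 729, 2187, …
f∘r: x↦r, Dx↦Dx/r' in L_f ⇒ L₀.
h=∫h₀ ⇒ L = L₀·Dx.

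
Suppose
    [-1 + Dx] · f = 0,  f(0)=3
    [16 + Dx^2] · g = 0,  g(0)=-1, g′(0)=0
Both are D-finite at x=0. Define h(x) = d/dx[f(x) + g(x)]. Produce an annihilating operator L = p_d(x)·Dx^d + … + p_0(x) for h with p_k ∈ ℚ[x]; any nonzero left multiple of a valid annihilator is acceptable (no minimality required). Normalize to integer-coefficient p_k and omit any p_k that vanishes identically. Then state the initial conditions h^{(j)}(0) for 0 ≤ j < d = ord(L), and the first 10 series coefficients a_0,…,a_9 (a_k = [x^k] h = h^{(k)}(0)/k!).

L = 16 - 16·Dx + Dx^2 - Dx^3  (order 3).
h: a_k = 3, 19, 3/2, -253/6, 1/8, 4099/120, 1/240, -65533/5040, 1/13440, 149797/51840, …
ICs: h(0) = 3, h′(0) = 19, h′′(0) = 3.

f: a_k = 3, 3, 3/2, 1/2, 1/8, 1/40, 1/240, 1/1680, 1/13440, 1/120960, …
g: a_k = -1, 0, 8, 0, -32/3, 0, 256/45, 0, -512/315, 0, …
f+g: L₀ = lclm(L_f,L_g), ord ≤ 1+2.
h₀' ⇒ L via d/dx closure of L₀.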